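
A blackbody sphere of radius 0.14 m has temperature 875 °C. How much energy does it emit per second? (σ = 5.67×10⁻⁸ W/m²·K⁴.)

P ≈ 24300 W

A = 4πr² = 4π × (0.14)² = 0.246 m².
875 °C = 1148 K.
P = σAT⁴ = 5.67×10⁻⁸ × 0.246 × (1148)⁴ = 5.67×10⁻⁸ × 0.246 × 1.74×10^12.
P = 24300 W.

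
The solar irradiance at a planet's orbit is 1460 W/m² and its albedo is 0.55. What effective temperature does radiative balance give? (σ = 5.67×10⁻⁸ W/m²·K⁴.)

Power absorbed = (1−a)S·πR²; power emitted = 4πR²σT⁴. Equating and cancelling πR²:
T = ((1−a)S / 4σ)^(1/4) = (657 / (4 × 5.67×10⁻⁸))^(1/4) = (2.90×10^9)^(1/4).
T = 232 K.

T ≈ 232 K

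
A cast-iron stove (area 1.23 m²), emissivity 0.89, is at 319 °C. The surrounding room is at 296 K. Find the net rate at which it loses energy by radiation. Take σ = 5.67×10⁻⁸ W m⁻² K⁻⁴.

Q ≈ 7150 W

Convert: 319 °C = 592 K.
Q = εσA(T⁴ − T_s⁴). T⁴ − T_s⁴ = (592)⁴ − (296)⁴ = 1.23×10^11 − 7.68×10^9 = 1.15×10^11 K⁴.
Q = 0.89 × 5.67×10⁻⁸ × 1.23 × 1.15×10^11 = 7150 W.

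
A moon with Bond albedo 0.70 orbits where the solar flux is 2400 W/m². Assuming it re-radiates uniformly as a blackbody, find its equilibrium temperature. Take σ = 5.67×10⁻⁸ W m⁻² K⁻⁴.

T ≈ 237 K

Power absorbed = (1−a)S·πR²; power emitted = 4πR²σT⁴. Equating and cancelling πR²:
T = ((1−a)S / 4σ)^(1/4) = (720 / (4 × 5.67×10⁻⁸))^(1/4) = (3.17×10^9)^(1/4).
T = 237 K.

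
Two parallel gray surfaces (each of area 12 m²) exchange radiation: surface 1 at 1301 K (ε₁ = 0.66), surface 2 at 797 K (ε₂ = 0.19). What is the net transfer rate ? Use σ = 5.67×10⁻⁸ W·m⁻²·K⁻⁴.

Q ≈ 2.90×10^5 W

For two large parallel gray plates, q = σ(T₁⁴ − T₂⁴) / (1/ε₁ + 1/ε₂ − 1).
1/ε₁ + 1/ε₂ − 1 = 1/0.66 + 1/0.19 − 1 = 5.778.
T₁⁴ − T₂⁴ = 2.86×10^12 − 4.03×10^11 = 2.46×10^12 K⁴.
q = 5.67×10⁻⁸ × 2.46×10^12 / 5.778 = 24200 W/m².
Q = q·A = 24200 × 12 = 2.90×10^5 W.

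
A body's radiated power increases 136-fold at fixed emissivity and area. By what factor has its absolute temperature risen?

factor ≈ 3.41

P ∝ T⁴ ⇒ T ∝ P^(1/4), so T scales by (136)^(1/4) = 3.41.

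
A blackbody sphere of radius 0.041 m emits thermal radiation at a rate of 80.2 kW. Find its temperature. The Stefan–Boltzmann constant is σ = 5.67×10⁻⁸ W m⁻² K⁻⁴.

T ≈ 2860 K

A = 4πr² = 4π × (0.041)² = 0.0211 m².
From P = σAT⁴, T = (P / σA)^(1/4) = (80200 / (5.67×10⁻⁸ × 0.0211))^(1/4).
T = (6.70×10^13)^(1/4) = 2860 K.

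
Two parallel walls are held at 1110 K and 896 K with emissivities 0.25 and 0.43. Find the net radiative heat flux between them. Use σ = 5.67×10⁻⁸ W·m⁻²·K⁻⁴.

q ≈ 9300 W/m²

For two large parallel gray plates, q = σ(T₁⁴ − T₂⁴) / (1/ε₁ + 1/ε₂ − 1).
1/ε₁ + 1/ε₂ − 1 = 1/0.25 + 1/0.43 − 1 = 5.326.
T₁⁴ − T₂⁴ = 1.52×10^12 − 6.45×10^11 = 8.74×10^11 K⁴.
q = 5.67×10⁻⁸ × 8.74×10^11 / 5.326 = 9300 W/m².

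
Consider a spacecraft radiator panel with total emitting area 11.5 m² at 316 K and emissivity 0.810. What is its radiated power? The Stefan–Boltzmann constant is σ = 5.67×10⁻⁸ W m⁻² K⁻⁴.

P = εσAT⁴ = 0.810 × 5.67×10⁻⁸ × 11.5 × (316)⁴ = 0.810 × 5.67×10⁻⁸ × 11.5 × 9.97×10^9.
P = 5270 W.

P ≈ 5270 W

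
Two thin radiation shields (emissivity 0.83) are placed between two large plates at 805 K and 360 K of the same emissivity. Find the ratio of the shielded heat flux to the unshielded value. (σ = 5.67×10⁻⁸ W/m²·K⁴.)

With N identical shields there are N+1 = 3 gaps in series, each with the same radiative resistance, so the flux falls to 1/(N+1) of its unshielded value.

ratio ≈ 0.333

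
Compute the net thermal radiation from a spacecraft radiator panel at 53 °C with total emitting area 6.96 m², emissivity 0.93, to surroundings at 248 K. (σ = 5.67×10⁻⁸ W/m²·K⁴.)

Q ≈ 2760 W

Convert: 53 °C = 326 K.
Q = εσA(T⁴ − T_s⁴). T⁴ − T_s⁴ = (326)⁴ − (248)⁴ = 1.13×10^10 − 3.78×10^9 = 7.51×10^9 K⁴.
Q = 0.93 × 5.67×10⁻⁸ × 6.96 × 7.51×10^9 = 2760 W.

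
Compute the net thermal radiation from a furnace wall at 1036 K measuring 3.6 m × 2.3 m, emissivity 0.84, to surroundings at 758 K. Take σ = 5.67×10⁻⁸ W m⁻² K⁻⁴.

Q ≈ 3.24×10^5 W

A = 3.6 × 2.3 = 8.28 m².
Q = εσA(T⁴ − T_s⁴). T⁴ − T_s⁴ = (1036)⁴ − (758)⁴ = 1.15×10^12 − 3.30×10^11 = 8.22×10^11 K⁴.
Q = 0.84 × 5.67×10⁻⁸ × 8.28 × 8.22×10^11 = 3.24×10^5 W.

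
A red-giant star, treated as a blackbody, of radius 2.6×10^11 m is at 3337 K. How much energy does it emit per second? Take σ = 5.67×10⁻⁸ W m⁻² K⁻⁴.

P ≈ 5.97×10^30 W

A = 4πr² = 4π × (2.6×10^11)² = 8.49×10^23 m².
P = σAT⁴ = 5.67×10⁻⁸ × 8.49×10^23 × (3337)⁴ = 5.67×10⁻⁸ × 8.49×10^23 × 1.24×10^14.
P = 5.97×10^30 W.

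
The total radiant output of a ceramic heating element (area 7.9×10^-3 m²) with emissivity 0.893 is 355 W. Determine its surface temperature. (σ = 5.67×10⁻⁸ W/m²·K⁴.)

From P = εσAT⁴, T = (P / εσA)^(1/4) = (355 / (0.893 × 5.67×10⁻⁸ × 7.90×10^-3))^(1/4).
T = (8.87×10^11)^(1/4) = 971 K.

T ≈ 971 K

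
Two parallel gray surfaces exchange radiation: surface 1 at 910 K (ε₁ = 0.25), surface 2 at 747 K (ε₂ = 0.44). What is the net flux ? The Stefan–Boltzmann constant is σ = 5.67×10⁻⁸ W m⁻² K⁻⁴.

For two large parallel gray plates, q = σ(T₁⁴ − T₂⁴) / (1/ε₁ + 1/ε₂ − 1).
1/ε₁ + 1/ε₂ − 1 = 1/0.25 + 1/0.44 − 1 = 5.273.
T₁⁴ − T₂⁴ = 6.86×10^11 − 3.11×10^11 = 3.74×10^11 K⁴.
q = 5.67×10⁻⁸ × 3.74×10^11 / 5.273 = 4030 W/m².

q ≈ 4030 W/m²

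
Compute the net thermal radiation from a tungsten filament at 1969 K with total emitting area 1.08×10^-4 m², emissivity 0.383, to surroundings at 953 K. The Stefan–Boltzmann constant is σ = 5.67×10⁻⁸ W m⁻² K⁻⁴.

Q = εσA(T⁴ − T_s⁴). T⁴ − T_s⁴ = (1969)⁴ − (953)⁴ = 1.50×10^13 − 8.25×10^11 = 1.42×10^13 K⁴.
Q = 0.383 × 5.67×10⁻⁸ × 1.08×10^-4 × 1.42×10^13 = 33.3 W.

Q ≈ 33.3 W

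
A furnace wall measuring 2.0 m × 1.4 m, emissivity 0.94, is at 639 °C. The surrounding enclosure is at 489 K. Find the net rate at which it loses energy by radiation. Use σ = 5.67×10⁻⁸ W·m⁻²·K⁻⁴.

A = 2.0 × 1.4 = 2.80 m².
Convert: 639 °C = 912 K.
Q = εσA(T⁴ − T_s⁴). T⁴ − T_s⁴ = (912)⁴ − (489)⁴ = 6.92×10^11 − 5.72×10^10 = 6.35×10^11 K⁴.
Q = 0.94 × 5.67×10⁻⁸ × 2.80 × 6.35×10^11 = 94700 W.

Q ≈ 94700 W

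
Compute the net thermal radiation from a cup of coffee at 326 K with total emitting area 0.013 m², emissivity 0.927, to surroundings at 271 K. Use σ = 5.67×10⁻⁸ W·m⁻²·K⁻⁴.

Q ≈ 4.03 W

Q = εσA(T⁴ − T_s⁴). T⁴ − T_s⁴ = (326)⁴ − (271)⁴ = 1.13×10^10 − 5.39×10^9 = 5.90×10^9 K⁴.
Q = 0.927 × 5.67×10⁻⁸ × 0.0130 × 5.90×10^9 = 4.03 W.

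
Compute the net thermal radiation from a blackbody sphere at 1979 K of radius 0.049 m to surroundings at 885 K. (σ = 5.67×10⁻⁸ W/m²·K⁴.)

A = 4πr² = 4π × (0.049)² = 0.0302 m².
Q = σA(T⁴ − T_s⁴). T⁴ − T_s⁴ = (1979)⁴ − (885)⁴ = 1.53×10^13 − 6.13×10^11 = 1.47×10^13 K⁴.
Q = 5.67×10⁻⁸ × 0.0302 × 1.47×10^13 = 25200 W.

Q ≈ 25200 W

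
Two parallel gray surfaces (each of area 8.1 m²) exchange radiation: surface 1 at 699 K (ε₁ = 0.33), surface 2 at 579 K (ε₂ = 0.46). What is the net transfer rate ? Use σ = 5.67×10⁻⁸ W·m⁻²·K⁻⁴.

Q ≈ 13800 W

For two large parallel gray plates, q = σ(T₁⁴ − T₂⁴) / (1/ε₁ + 1/ε₂ − 1).
1/ε₁ + 1/ε₂ − 1 = 1/0.33 + 1/0.46 − 1 = 4.204.
T₁⁴ − T₂⁴ = 2.39×10^11 − 1.12×10^11 = 1.26×10^11 K⁴.
q = 5.67×10⁻⁸ × 1.26×10^11 / 4.204 = 1700 W/m².
Q = q·A = 1700 × 8.1 = 13800 W.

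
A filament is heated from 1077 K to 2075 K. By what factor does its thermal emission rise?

ratio ≈ 13.8

P ∝ T⁴, so the ratio is (2075/1077)⁴ = (1.927)⁴ = 13.8.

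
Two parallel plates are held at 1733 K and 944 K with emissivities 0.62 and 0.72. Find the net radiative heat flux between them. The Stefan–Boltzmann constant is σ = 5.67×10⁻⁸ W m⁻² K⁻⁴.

For two large parallel gray plates, q = σ(T₁⁴ − T₂⁴) / (1/ε₁ + 1/ε₂ − 1).
1/ε₁ + 1/ε₂ − 1 = 1/0.62 + 1/0.72 − 1 = 2.002.
T₁⁴ − T₂⁴ = 9.02×10^12 − 7.94×10^11 = 8.23×10^12 K⁴.
q = 5.67×10⁻⁸ × 8.23×10^12 / 2.002 = 2.33×10^5 W/m².

q ≈ 2.33×10^5 W/m²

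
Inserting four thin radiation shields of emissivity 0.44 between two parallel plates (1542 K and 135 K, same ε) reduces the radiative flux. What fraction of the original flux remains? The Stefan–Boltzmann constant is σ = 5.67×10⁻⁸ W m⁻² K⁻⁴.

ratio ≈ 0.200

With N identical shields there are N+1 = 5 gaps in series, each with the same radiative resistance, so the flux falls to 1/(N+1) of its unshielded value.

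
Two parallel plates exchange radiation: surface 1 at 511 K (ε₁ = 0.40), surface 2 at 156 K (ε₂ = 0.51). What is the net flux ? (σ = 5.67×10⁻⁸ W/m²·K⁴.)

For two large parallel gray plates, q = σ(T₁⁴ − T₂⁴) / (1/ε₁ + 1/ε₂ − 1).
1/ε₁ + 1/ε₂ − 1 = 1/0.40 + 1/0.51 − 1 = 3.461.
T₁⁴ − T₂⁴ = 6.82×10^10 − 5.92×10^8 = 6.76×10^10 K⁴.
q = 5.67×10⁻⁸ × 6.76×10^10 / 3.461 = 1110 W/m².

q ≈ 1110 W/m²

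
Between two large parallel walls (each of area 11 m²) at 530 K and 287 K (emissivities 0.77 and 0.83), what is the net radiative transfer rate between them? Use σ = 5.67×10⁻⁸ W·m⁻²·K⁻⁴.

Q ≈ 29900 W

For two large parallel gray plates, q = σ(T₁⁴ − T₂⁴) / (1/ε₁ + 1/ε₂ − 1).
1/ε₁ + 1/ε₂ − 1 = 1/0.77 + 1/0.83 − 1 = 1.504.
T₁⁴ − T₂⁴ = 7.89×10^10 − 6.78×10^9 = 7.21×10^10 K⁴.
q = 5.67×10⁻⁸ × 7.21×10^10 / 1.504 = 2720 W/m².
Q = q·A = 2720 × 11 = 29900 W.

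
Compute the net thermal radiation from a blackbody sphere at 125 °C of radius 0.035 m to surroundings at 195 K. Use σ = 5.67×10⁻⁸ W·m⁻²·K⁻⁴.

A = 4πr² = 4π × (0.035)² = 0.0154 m².
Convert: 125 °C = 398 K.
Q = σA(T⁴ − T_s⁴). T⁴ − T_s⁴ = (398)⁴ − (195)⁴ = 2.51×10^10 − 1.45×10^9 = 2.36×10^10 K⁴.
Q = 5.67×10⁻⁸ × 0.0154 × 2.36×10^10 = 20.6 W.

Q ≈ 20.6 W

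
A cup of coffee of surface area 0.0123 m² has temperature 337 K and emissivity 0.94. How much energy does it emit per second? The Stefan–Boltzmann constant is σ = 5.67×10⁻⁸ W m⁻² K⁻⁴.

P ≈ 8.46 W

P = εσAT⁴ = 0.94 × 5.67×10⁻⁸ × 0.0123 × (337)⁴ = 0.94 × 5.67×10⁻⁸ × 0.0123 × 1.29×10^10.
P = 8.46 W.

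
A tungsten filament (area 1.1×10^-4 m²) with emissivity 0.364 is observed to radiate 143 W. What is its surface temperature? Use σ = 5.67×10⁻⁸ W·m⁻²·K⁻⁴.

From P = εσAT⁴, T = (P / εσA)^(1/4) = (143 / (0.364 × 5.67×10⁻⁸ × 1.10×10^-4))^(1/4).
T = (6.30×10^13)^(1/4) = 2820 K.

T ≈ 2820 K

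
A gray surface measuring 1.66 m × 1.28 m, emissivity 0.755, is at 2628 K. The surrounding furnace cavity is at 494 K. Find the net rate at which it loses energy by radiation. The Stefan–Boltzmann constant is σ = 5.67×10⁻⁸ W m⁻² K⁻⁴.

Q ≈ 4.33×10^6 W

A = 1.66 × 1.28 = 2.12 m².
Q = εσA(T⁴ − T_s⁴). T⁴ − T_s⁴ = (2628)⁴ − (494)⁴ = 4.77×10^13 − 5.96×10^10 = 4.76×10^13 K⁴.
Q = 0.755 × 5.67×10⁻⁸ × 2.12 × 4.76×10^13 = 4.33×10^6 W.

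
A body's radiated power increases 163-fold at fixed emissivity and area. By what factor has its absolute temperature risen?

factor ≈ 3.57

P ∝ T⁴ ⇒ T ∝ P^(1/4), so T scales by (163)^(1/4) = 3.57.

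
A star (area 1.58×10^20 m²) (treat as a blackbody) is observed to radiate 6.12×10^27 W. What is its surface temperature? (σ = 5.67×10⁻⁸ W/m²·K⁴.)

T ≈ 5110 K

From P = σAT⁴, T = (P / σA)^(1/4) = (6.12×10^27 / (5.67×10⁻⁸ × 1.58×10^20))^(1/4).
T = (6.83×10^14)^(1/4) = 5110 K.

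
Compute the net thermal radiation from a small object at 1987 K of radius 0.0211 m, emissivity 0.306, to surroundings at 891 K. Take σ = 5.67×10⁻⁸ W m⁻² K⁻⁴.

A = 4πr² = 4π × (0.0211)² = 5.59×10^-3 m².
Q = εσA(T⁴ − T_s⁴). T⁴ − T_s⁴ = (1987)⁴ − (891)⁴ = 1.56×10^13 − 6.30×10^11 = 1.50×10^13 K⁴.
Q = 0.306 × 5.67×10⁻⁸ × 5.59×10^-3 × 1.50×10^13 = 1450 W.

Q ≈ 1450 W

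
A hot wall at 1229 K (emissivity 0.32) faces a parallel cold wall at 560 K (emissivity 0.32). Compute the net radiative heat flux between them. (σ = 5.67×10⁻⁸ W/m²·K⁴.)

q ≈ 23600 W/m²

For two large parallel gray plates, q = σ(T₁⁴ − T₂⁴) / (1/ε₁ + 1/ε₂ − 1).
1/ε₁ + 1/ε₂ − 1 = 1/0.32 + 1/0.32 − 1 = 5.250.
T₁⁴ − T₂⁴ = 2.28×10^12 − 9.83×10^10 = 2.18×10^12 K⁴.
q = 5.67×10⁻⁸ × 2.18×10^12 / 5.250 = 23600 W/m².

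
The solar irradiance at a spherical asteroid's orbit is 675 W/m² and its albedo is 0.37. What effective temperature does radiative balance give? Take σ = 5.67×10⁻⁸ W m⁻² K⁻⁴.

Power absorbed = (1−a)S·πR²; power emitted = 4πR²σT⁴. Equating and cancelling πR²:
T = ((1−a)S / 4σ)^(1/4) = (425 / (4 × 5.67×10⁻⁸))^(1/4) = (1.88×10^9)^(1/4).
T = 208 K.

T ≈ 208 K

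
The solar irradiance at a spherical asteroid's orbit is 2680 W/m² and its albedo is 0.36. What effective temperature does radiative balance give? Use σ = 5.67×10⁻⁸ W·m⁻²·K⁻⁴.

T ≈ 295 K

Power absorbed = (1−a)S·πR²; power emitted = 4πR²σT⁴. Equating and cancelling πR²:
T = ((1−a)S / 4σ)^(1/4) = (1720 / (4 × 5.67×10⁻⁸))^(1/4) = (7.56×10^9)^(1/4).
T = 295 K.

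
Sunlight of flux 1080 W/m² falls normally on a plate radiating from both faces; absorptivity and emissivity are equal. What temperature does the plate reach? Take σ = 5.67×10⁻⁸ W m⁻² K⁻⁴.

Absorbed flux αS = emitted flux 2εσT⁴ per unit area; with α = ε this gives T = (S/2σ)^(1/4).
T = (1080 / (2 × 5.67×10⁻⁸))^(1/4) = (9.52×10^9)^(1/4).
T = 312 K.

T ≈ 312 K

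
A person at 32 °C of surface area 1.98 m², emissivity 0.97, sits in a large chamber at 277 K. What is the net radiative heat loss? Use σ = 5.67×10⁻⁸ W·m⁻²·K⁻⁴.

Convert: 32 °C = 305 K.
Q = εσA(T⁴ − T_s⁴). T⁴ − T_s⁴ = (305)⁴ − (277)⁴ = 8.65×10^9 − 5.89×10^9 = 2.77×10^9 K⁴.
Q = 0.97 × 5.67×10⁻⁸ × 1.98 × 2.77×10^9 = 301 W.

Q ≈ 301 W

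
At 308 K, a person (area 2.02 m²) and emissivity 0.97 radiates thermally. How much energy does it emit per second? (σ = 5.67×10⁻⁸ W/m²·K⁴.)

P = εσAT⁴ = 0.97 × 5.67×10⁻⁸ × 2.02 × (308)⁴ = 0.97 × 5.67×10⁻⁸ × 2.02 × 9.00×10^9.
P = 1000 W.

P ≈ 1000 W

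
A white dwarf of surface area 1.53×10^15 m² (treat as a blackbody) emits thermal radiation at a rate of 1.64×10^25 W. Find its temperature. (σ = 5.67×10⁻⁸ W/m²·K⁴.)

T ≈ 20900 K

From P = σAT⁴, T = (P / σA)^(1/4) = (1.64×10^25 / (5.67×10⁻⁸ × 1.53×10^15))^(1/4).
T = (1.89×10^17)^(1/4) = 20900 K.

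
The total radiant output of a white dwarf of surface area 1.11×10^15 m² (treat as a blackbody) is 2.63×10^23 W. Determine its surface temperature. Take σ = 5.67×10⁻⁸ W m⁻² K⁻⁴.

T ≈ 8040 K

From P = σAT⁴, T = (P / σA)^(1/4) = (2.63×10^23 / (5.67×10⁻⁸ × 1.11×10^15))^(1/4).
T = (4.18×10^15)^(1/4) = 8040 K.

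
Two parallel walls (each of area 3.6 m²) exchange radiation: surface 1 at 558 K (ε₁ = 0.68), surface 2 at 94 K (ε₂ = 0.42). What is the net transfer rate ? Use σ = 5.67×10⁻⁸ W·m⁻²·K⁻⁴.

For two large parallel gray plates, q = σ(T₁⁴ − T₂⁴) / (1/ε₁ + 1/ε₂ − 1).
1/ε₁ + 1/ε₂ − 1 = 1/0.68 + 1/0.42 − 1 = 2.852.
T₁⁴ − T₂⁴ = 9.69×10^10 − 7.81×10^7 = 9.69×10^10 K⁴.
q = 5.67×10⁻⁸ × 9.69×10^10 / 2.852 = 1930 W/m².
Q = q·A = 1930 × 3.6 = 6930 W.

Q ≈ 6930 W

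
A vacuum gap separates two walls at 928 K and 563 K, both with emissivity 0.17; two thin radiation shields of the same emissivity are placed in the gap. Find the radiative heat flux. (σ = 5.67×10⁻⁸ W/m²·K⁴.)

q ≈ 1130 W/m²

Each of the 3 gaps contributes resistance (2/ε − 1) = 2/0.17 − 1 = 10.76; total = 32.29.
q = σ(T₁⁴ − T₂⁴) / 32.29 = 5.67×10⁻⁸ × 6.41×10^11 / 32.29 = 1130 W/m².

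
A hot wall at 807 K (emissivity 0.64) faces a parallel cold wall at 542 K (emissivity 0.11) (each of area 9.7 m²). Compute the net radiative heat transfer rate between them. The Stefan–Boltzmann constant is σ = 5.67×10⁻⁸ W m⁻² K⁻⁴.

Q ≈ 19200 W

For two large parallel gray plates, q = σ(T₁⁴ − T₂⁴) / (1/ε₁ + 1/ε₂ − 1).
1/ε₁ + 1/ε₂ − 1 = 1/0.64 + 1/0.11 − 1 = 9.653.
T₁⁴ − T₂⁴ = 4.24×10^11 − 8.63×10^10 = 3.38×10^11 K⁴.
q = 5.67×10⁻⁸ × 3.38×10^11 / 9.653 = 1980 W/m².
Q = q·A = 1980 × 9.7 = 19200 W.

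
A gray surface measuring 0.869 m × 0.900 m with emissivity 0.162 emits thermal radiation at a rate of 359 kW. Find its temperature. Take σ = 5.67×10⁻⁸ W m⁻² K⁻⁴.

A = 0.869 × 0.900 = 0.782 m².
From P = εσAT⁴, T = (P / εσA)^(1/4) = (3.59×10^5 / (0.162 × 5.67×10⁻⁸ × 0.782))^(1/4).
T = (5.00×10^13)^(1/4) = 2660 K.

T ≈ 2660 K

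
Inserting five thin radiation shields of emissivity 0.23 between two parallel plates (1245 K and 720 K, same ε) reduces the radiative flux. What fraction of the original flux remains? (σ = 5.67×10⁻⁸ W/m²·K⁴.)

ratio ≈ 0.167

With N identical shields there are N+1 = 6 gaps in series, each with the same radiative resistance, so the flux falls to 1/(N+1) of its unshielded value.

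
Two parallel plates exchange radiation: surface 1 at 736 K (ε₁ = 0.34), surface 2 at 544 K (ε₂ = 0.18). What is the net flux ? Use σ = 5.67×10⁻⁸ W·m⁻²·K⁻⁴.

q ≈ 1560 W/m²

For two large parallel gray plates, q = σ(T₁⁴ − T₂⁴) / (1/ε₁ + 1/ε₂ − 1).
1/ε₁ + 1/ε₂ − 1 = 1/0.34 + 1/0.18 − 1 = 7.497.
T₁⁴ − T₂⁴ = 2.93×10^11 − 8.76×10^10 = 2.06×10^11 K⁴.
q = 5.67×10⁻⁸ × 2.06×10^11 / 7.497 = 1560 W/m².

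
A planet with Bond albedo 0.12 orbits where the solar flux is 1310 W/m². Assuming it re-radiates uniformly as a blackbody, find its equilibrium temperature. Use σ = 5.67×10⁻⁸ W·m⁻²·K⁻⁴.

T ≈ 267 K

Power absorbed = (1−a)S·πR²; power emitted = 4πR²σT⁴. Equating and cancelling πR²:
T = ((1−a)S / 4σ)^(1/4) = (1150 / (4 × 5.67×10⁻⁸))^(1/4) = (5.08×10^9)^(1/4).
T = 267 K.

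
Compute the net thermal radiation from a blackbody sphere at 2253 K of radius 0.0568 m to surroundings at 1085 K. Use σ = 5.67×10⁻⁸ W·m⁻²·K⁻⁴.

A = 4πr² = 4π × (0.0568)² = 0.0405 m².
Q = σA(T⁴ − T_s⁴). T⁴ − T_s⁴ = (2253)⁴ − (1085)⁴ = 2.58×10^13 − 1.39×10^12 = 2.44×10^13 K⁴.
Q = 5.67×10⁻⁸ × 0.0405 × 2.44×10^13 = 56000 W.

Q ≈ 56000 W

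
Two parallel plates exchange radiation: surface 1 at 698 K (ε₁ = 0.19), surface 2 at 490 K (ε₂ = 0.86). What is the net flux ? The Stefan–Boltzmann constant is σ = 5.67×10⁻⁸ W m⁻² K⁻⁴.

q ≈ 1880 W/m²

For two large parallel gray plates, q = σ(T₁⁴ − T₂⁴) / (1/ε₁ + 1/ε₂ − 1).
1/ε₁ + 1/ε₂ − 1 = 1/0.19 + 1/0.86 − 1 = 5.426.
T₁⁴ − T₂⁴ = 2.37×10^11 − 5.76×10^10 = 1.80×10^11 K⁴.
q = 5.67×10⁻⁸ × 1.80×10^11 / 5.426 = 1880 W/m².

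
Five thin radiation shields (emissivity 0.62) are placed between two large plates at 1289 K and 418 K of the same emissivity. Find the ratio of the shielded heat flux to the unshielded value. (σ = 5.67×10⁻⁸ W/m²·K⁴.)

ratio ≈ 0.167

With N identical shields there are N+1 = 6 gaps in series, each with the same radiative resistance, so the flux falls to 1/(N+1) of its unshielded value.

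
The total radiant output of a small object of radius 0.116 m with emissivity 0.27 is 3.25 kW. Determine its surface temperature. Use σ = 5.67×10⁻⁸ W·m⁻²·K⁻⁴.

T ≈ 1060 K

A = 4πr² = 4π × (0.116)² = 0.169 m².
From P = εσAT⁴, T = (P / εσA)^(1/4) = (3250 / (0.27 × 5.67×10⁻⁸ × 0.169))^(1/4).
T = (1.26×10^12)^(1/4) = 1060 K.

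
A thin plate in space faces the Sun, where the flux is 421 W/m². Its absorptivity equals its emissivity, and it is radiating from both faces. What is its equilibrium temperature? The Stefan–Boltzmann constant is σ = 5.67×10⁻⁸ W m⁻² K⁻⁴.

T ≈ 247 K

Absorbed flux αS = emitted flux 2εσT⁴ per unit area; with α = ε this gives T = (S/2σ)^(1/4).
T = (421 / (2 × 5.67×10⁻⁸))^(1/4) = (3.71×10^9)^(1/4).
T = 247 K.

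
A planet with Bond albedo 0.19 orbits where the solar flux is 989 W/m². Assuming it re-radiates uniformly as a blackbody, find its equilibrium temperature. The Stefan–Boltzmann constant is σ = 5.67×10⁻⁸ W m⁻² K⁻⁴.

T ≈ 244 K

Power absorbed = (1−a)S·πR²; power emitted = 4πR²σT⁴. Equating and cancelling πR²:
T = ((1−a)S / 4σ)^(1/4) = (801 / (4 × 5.67×10⁻⁸))^(1/4) = (3.53×10^9)^(1/4).
T = 244 K.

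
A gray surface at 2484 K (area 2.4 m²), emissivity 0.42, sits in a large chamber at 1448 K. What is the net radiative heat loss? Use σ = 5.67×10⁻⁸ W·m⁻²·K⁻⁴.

Q = εσA(T⁴ − T_s⁴). T⁴ − T_s⁴ = (2484)⁴ − (1448)⁴ = 3.81×10^13 − 4.40×10^12 = 3.37×10^13 K⁴.
Q = 0.42 × 5.67×10⁻⁸ × 2.40 × 3.37×10^13 = 1.92×10^6 W.

Q ≈ 1.92×10^6 W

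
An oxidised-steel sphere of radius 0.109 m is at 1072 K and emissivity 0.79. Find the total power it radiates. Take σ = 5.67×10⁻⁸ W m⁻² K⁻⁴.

A = 4πr² = 4π × (0.109)² = 0.149 m².
Stefan–Boltzmann: P = εσAT⁴ = 0.79 × 5.67×10⁻⁸ × 0.149 × (1072)⁴ = 0.79 × 5.67×10⁻⁸ × 0.149 × 1.32×10^12.
P = 8830 W.

P ≈ 8830 W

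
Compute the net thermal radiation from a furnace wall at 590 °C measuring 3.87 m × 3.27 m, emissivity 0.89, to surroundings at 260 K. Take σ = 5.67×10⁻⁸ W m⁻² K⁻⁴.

A = 3.87 × 3.27 = 12.7 m².
Convert: 590 °C = 863 K.
Q = εσA(T⁴ − T_s⁴). T⁴ − T_s⁴ = (863)⁴ − (260)⁴ = 5.55×10^11 − 4.57×10^9 = 5.50×10^11 K⁴.
Q = 0.89 × 5.67×10⁻⁸ × 12.7 × 5.50×10^11 = 3.51×10^5 W.

Q ≈ 3.51×10^5 W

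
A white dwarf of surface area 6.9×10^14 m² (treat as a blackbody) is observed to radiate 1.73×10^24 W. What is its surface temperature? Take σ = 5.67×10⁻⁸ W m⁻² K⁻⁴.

From P = σAT⁴, T = (P / σA)^(1/4) = (1.73×10^24 / (5.67×10⁻⁸ × 6.90×10^14))^(1/4).
T = (4.42×10^16)^(1/4) = 14500 K.

T ≈ 14500 K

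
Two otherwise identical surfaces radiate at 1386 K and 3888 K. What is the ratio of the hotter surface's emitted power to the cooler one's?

ratio ≈ 61.9

P ∝ T⁴, so the ratio is (3888/1386)⁴ = (2.805)⁴ = 61.9.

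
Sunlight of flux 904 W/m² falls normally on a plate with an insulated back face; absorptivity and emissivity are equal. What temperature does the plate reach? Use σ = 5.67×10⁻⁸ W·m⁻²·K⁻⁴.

Absorbed flux αS = emitted flux εσT⁴ (one radiating face); with α = ε, T = (S/σ)^(1/4).
T = (904 / 5.67×10⁻⁸)^(1/4) = (1.59×10^10)^(1/4).
T = 355 K.

T ≈ 355 K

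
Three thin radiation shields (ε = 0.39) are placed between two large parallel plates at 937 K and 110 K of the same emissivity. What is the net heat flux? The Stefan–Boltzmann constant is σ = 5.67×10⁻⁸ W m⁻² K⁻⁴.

q ≈ 2650 W/m²

Each of the 4 gaps contributes resistance (2/ε − 1) = 2/0.39 − 1 = 4.128; total = 16.51.
q = σ(T₁⁴ − T₂⁴) / 16.51 = 5.67×10⁻⁸ × 7.71×10^11 / 16.51 = 2650 W/m².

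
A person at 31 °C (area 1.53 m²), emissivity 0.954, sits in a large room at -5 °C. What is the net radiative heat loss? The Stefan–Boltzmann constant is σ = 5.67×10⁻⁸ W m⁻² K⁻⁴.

Convert: 31 °C = 304 K; -5 °C = 268 K.
Q = εσA(T⁴ − T_s⁴). T⁴ − T_s⁴ = (304)⁴ − (268)⁴ = 8.54×10^9 − 5.16×10^9 = 3.38×10^9 K⁴.
Q = 0.954 × 5.67×10⁻⁸ × 1.53 × 3.38×10^9 = 280 W.

Q ≈ 280 W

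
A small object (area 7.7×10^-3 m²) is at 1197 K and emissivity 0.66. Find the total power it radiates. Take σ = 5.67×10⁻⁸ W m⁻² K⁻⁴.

P ≈ 592 W

P = εσAT⁴ = 0.66 × 5.67×10⁻⁸ × 7.70×10^-3 × (1197)⁴ = 0.66 × 5.67×10⁻⁸ × 7.70×10^-3 × 2.05×10^12.
P = 592 W.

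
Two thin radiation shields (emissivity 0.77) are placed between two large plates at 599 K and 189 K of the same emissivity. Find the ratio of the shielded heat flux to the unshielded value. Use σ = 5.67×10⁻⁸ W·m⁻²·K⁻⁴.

With N identical shields there are N+1 = 3 gaps in series, each with the same radiative resistance, so the flux falls to 1/(N+1) of its unshielded value.

ratio ≈ 0.333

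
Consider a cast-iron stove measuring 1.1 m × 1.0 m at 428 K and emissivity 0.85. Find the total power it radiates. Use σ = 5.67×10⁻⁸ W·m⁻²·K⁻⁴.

P ≈ 1780 W

A = 1.1 × 1.0 = 1.10 m².
P = εσAT⁴ = 0.85 × 5.67×10⁻⁸ × 1.10 × (428)⁴ = 0.85 × 5.67×10⁻⁸ × 1.10 × 3.36×10^10.
P = 1780 W.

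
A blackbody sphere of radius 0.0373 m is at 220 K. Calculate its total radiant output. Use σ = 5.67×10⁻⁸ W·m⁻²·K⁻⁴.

A = 4πr² = 4π × (0.0373)² = 0.0175 m².
P = σAT⁴ = 5.67×10⁻⁸ × 0.0175 × (220)⁴ = 5.67×10⁻⁸ × 0.0175 × 2.34×10^9.
P = 2.32 W.

P ≈ 2.32 W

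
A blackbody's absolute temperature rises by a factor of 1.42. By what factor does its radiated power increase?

P ∝ T⁴, so the power scales as (1.42)⁴ = 4.07.

factor ≈ 4.07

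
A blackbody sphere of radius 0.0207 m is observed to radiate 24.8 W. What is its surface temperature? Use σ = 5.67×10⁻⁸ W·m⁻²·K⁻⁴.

T ≈ 534 K

A = 4πr² = 4π × (0.0207)² = 5.38×10^-3 m².
From P = σAT⁴, T = (P / σA)^(1/4) = (24.8 / (5.67×10⁻⁸ × 5.38×10^-3))^(1/4).
T = (8.12×10^10)^(1/4) = 534 K.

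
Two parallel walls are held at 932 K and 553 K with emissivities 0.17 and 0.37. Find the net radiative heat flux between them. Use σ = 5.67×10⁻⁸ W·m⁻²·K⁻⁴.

For two large parallel gray plates, q = σ(T₁⁴ − T₂⁴) / (1/ε₁ + 1/ε₂ − 1).
1/ε₁ + 1/ε₂ − 1 = 1/0.17 + 1/0.37 − 1 = 7.585.
T₁⁴ − T₂⁴ = 7.55×10^11 − 9.35×10^10 = 6.61×10^11 K⁴.
q = 5.67×10⁻⁸ × 6.61×10^11 / 7.585 = 4940 W/m².

q ≈ 4940 W/m²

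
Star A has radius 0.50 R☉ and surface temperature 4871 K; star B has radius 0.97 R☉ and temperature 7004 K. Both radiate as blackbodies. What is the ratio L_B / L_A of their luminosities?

L_B/L_A ≈ 16.1

L = 4πR²σT⁴ ∝ R²T⁴, so L_B/L_A = (0.97/0.50)² × (7004/4871)⁴ = 3.76 × 4.27 = 16.1.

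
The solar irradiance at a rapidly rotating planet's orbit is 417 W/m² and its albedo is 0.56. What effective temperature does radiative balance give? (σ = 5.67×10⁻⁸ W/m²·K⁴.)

Power absorbed = (1−a)S·πR²; power emitted = 4πR²σT⁴. Equating and cancelling πR²:
T = ((1−a)S / 4σ)^(1/4) = (183 / (4 × 5.67×10⁻⁸))^(1/4) = (8.09×10^8)^(1/4).
T = 169 K.

T ≈ 169 K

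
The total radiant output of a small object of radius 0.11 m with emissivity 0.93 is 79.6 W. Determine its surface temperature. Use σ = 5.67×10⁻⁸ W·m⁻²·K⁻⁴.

A = 4πr² = 4π × (0.11)² = 0.152 m².
From P = εσAT⁴, T = (P / εσA)^(1/4) = (79.6 / (0.93 × 5.67×10⁻⁸ × 0.152))^(1/4).
T = (9.93×10^9)^(1/4) = 316 K.

T ≈ 316 K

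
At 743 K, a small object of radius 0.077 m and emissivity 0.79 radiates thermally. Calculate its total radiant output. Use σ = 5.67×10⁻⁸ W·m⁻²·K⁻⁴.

A = 4πr² = 4π × (0.077)² = 0.0745 m².
Stefan–Boltzmann: P = εσAT⁴ = 0.79 × 5.67×10⁻⁸ × 0.0745 × (743)⁴ = 0.79 × 5.67×10⁻⁸ × 0.0745 × 3.05×10^11.
P = 1020 W.

P ≈ 1020 W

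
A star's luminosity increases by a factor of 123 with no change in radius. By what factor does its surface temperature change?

P ∝ T⁴ ⇒ T ∝ P^(1/4), so T scales by (123)^(1/4) = 3.33.

factor ≈ 3.33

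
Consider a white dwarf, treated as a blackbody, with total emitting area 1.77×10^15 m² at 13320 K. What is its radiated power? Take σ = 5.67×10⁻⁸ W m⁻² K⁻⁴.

P ≈ 3.16×10^24 W

P = σAT⁴ = 5.67×10⁻⁸ × 1.77×10^15 × (13320)⁴ = 5.67×10⁻⁸ × 1.77×10^15 × 3.15×10^16.
P = 3.16×10^24 W.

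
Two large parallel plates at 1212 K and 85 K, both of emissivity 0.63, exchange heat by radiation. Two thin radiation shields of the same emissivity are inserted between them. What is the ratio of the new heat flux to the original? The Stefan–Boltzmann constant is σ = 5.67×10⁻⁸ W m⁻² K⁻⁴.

With N identical shields there are N+1 = 3 gaps in series, each with the same radiative resistance, so the flux falls to 1/(N+1) of its unshielded value.

ratio ≈ 0.333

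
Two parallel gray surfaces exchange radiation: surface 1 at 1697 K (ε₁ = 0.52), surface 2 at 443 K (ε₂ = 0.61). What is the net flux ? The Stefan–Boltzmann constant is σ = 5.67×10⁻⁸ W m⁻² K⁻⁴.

q ≈ 1.83×10^5 W/m²

For two large parallel gray plates, q = σ(T₁⁴ − T₂⁴) / (1/ε₁ + 1/ε₂ − 1).
1/ε₁ + 1/ε₂ − 1 = 1/0.52 + 1/0.61 − 1 = 2.562.
T₁⁴ − T₂⁴ = 8.29×10^12 − 3.85×10^10 = 8.25×10^12 K⁴.
q = 5.67×10⁻⁸ × 8.25×10^12 / 2.562 = 1.83×10^5 W/m².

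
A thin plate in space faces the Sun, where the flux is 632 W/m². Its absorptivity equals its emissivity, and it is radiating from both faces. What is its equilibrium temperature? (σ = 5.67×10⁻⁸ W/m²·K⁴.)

Absorbed flux αS = emitted flux 2εσT⁴ per unit area; with α = ε this gives T = (S/2σ)^(1/4).
T = (632 / (2 × 5.67×10⁻⁸))^(1/4) = (5.57×10^9)^(1/4).
T = 273 K.

T ≈ 273 K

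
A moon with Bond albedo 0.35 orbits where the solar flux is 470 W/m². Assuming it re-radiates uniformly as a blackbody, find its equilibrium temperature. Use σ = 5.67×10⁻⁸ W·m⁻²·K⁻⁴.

Power absorbed = (1−a)S·πR²; power emitted = 4πR²σT⁴. Equating and cancelling πR²:
T = ((1−a)S / 4σ)^(1/4) = (306 / (4 × 5.67×10⁻⁸))^(1/4) = (1.35×10^9)^(1/4).
T = 192 K.

T ≈ 192 K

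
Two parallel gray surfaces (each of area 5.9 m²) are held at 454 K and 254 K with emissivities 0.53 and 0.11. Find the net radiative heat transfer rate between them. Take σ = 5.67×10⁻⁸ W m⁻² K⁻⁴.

For two large parallel gray plates, q = σ(T₁⁴ − T₂⁴) / (1/ε₁ + 1/ε₂ − 1).
1/ε₁ + 1/ε₂ − 1 = 1/0.53 + 1/0.11 − 1 = 9.978.
T₁⁴ − T₂⁴ = 4.25×10^10 − 4.16×10^9 = 3.83×10^10 K⁴.
q = 5.67×10⁻⁸ × 3.83×10^10 / 9.978 = 218 W/m².
Q = q·A = 218 × 5.9 = 1280 W.

Q ≈ 1280 W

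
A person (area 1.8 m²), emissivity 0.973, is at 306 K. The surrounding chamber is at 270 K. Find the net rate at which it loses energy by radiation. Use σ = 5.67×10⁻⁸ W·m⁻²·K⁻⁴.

Q ≈ 343 W

Q = εσA(T⁴ − T_s⁴). T⁴ − T_s⁴ = (306)⁴ − (270)⁴ = 8.77×10^9 − 5.31×10^9 = 3.45×10^9 K⁴.
Q = 0.973 × 5.67×10⁻⁸ × 1.80 × 3.45×10^9 = 343 W.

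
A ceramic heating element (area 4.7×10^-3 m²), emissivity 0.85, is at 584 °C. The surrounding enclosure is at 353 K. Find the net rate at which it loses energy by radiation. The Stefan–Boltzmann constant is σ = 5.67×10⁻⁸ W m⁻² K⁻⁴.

Convert: 584 °C = 857 K.
Q = εσA(T⁴ − T_s⁴). T⁴ − T_s⁴ = (857)⁴ − (353)⁴ = 5.39×10^11 − 1.55×10^10 = 5.24×10^11 K⁴.
Q = 0.85 × 5.67×10⁻⁸ × 4.70×10^-3 × 5.24×10^11 = 119 W.

Q ≈ 119 W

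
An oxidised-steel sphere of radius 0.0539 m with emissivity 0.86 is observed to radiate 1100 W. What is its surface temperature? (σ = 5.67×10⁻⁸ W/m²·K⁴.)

T ≈ 887 K

A = 4πr² = 4π × (0.0539)² = 0.0365 m².
From P = εσAT⁴, T = (P / εσA)^(1/4) = (1100 / (0.86 × 5.67×10⁻⁸ × 0.0365))^(1/4).
T = (6.18×10^11)^(1/4) = 887 K.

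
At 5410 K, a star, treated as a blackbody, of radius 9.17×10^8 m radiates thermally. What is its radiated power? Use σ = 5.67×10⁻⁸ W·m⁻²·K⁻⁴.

P ≈ 5.13×10^26 W

A = 4πr² = 4π × (9.17×10^8)² = 1.06×10^19 m².
P = σAT⁴ = 5.67×10⁻⁸ × 1.06×10^19 × (5410)⁴ = 5.67×10⁻⁸ × 1.06×10^19 × 8.57×10^14.
P = 5.13×10^26 W.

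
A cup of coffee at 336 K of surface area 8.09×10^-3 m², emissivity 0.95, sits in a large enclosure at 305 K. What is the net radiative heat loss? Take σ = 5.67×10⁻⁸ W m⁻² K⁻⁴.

Q ≈ 1.78 W

Q = εσA(T⁴ − T_s⁴). T⁴ − T_s⁴ = (336)⁴ − (305)⁴ = 1.27×10^10 − 8.65×10^9 = 4.09×10^9 K⁴.
Q = 0.95 × 5.67×10⁻⁸ × 8.09×10^-3 × 4.09×10^9 = 1.78 W.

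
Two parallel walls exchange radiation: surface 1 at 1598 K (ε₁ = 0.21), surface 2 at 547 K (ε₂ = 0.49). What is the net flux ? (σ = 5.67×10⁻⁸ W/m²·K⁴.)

For two large parallel gray plates, q = σ(T₁⁴ − T₂⁴) / (1/ε₁ + 1/ε₂ − 1).
1/ε₁ + 1/ε₂ − 1 = 1/0.21 + 1/0.49 − 1 = 5.803.
T₁⁴ − T₂⁴ = 6.52×10^12 − 8.95×10^10 = 6.43×10^12 K⁴.
q = 5.67×10⁻⁸ × 6.43×10^12 / 5.803 = 62800 W/m².

q ≈ 62800 W/m²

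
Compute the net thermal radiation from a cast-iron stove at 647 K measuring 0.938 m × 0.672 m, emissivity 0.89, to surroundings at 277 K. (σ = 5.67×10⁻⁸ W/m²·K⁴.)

Q ≈ 5390 W

A = 0.938 × 0.672 = 0.630 m².
Q = εσA(T⁴ − T_s⁴). T⁴ − T_s⁴ = (647)⁴ − (277)⁴ = 1.75×10^11 − 5.89×10^9 = 1.69×10^11 K⁴.
Q = 0.89 × 5.67×10⁻⁸ × 0.630 × 1.69×10^11 = 5390 W.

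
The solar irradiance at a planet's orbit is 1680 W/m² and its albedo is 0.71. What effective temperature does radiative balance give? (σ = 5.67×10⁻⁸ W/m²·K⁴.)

T ≈ 215 K

Power absorbed = (1−a)S·πR²; power emitted = 4πR²σT⁴. Equating and cancelling πR²:
T = ((1−a)S / 4σ)^(1/4) = (487 / (4 × 5.67×10⁻⁸))^(1/4) = (2.15×10^9)^(1/4).
T = 215 K.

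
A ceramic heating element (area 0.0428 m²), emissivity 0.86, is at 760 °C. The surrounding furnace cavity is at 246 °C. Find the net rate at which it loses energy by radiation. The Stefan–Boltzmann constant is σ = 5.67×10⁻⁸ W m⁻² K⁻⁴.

Q ≈ 2230 W

Convert: 760 °C = 1033 K; 246 °C = 519 K.
Q = εσA(T⁴ − T_s⁴). T⁴ − T_s⁴ = (1033)⁴ − (519)⁴ = 1.14×10^12 − 7.26×10^10 = 1.07×10^12 K⁴.
Q = 0.86 × 5.67×10⁻⁸ × 0.0428 × 1.07×10^12 = 2230 W.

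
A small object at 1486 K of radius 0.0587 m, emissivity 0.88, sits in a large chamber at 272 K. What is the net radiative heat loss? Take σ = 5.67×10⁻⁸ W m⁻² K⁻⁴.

Q ≈ 10500 W

A = 4πr² = 4π × (0.0587)² = 0.0433 m².
Q = εσA(T⁴ − T_s⁴). T⁴ − T_s⁴ = (1486)⁴ − (272)⁴ = 4.88×10^12 − 5.47×10^9 = 4.87×10^12 K⁴.
Q = 0.88 × 5.67×10⁻⁸ × 0.0433 × 4.87×10^12 = 10500 W.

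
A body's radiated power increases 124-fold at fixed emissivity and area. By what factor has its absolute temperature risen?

P ∝ T⁴ ⇒ T ∝ P^(1/4), so T scales by (124)^(1/4) = 3.34.

factor ≈ 3.34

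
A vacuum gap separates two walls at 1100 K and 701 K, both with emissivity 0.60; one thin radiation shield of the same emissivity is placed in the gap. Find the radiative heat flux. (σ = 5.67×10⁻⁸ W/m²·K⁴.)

Each of the 2 gaps contributes resistance (2/ε − 1) = 2/0.60 − 1 = 2.333; total = 4.667.
q = σ(T₁⁴ − T₂⁴) / 4.667 = 5.67×10⁻⁸ × 1.22×10^12 / 4.667 = 14900 W/m².

q ≈ 14900 W/m²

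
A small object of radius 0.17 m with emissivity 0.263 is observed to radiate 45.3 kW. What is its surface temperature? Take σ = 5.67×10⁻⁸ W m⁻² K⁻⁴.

A = 4πr² = 4π × (0.17)² = 0.363 m².
From P = εσAT⁴, T = (P / εσA)^(1/4) = (45300 / (0.263 × 5.67×10⁻⁸ × 0.363))^(1/4).
T = (8.36×10^12)^(1/4) = 1700 K.

T ≈ 1700 K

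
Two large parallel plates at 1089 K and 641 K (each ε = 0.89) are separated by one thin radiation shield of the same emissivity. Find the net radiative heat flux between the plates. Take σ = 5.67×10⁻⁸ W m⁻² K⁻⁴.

Each of the 2 gaps contributes resistance (2/ε − 1) = 2/0.89 − 1 = 1.247; total = 2.494.
q = σ(T₁⁴ − T₂⁴) / 2.494 = 5.67×10⁻⁸ × 1.24×10^12 / 2.494 = 28100 W/m².

q ≈ 28100 W/m²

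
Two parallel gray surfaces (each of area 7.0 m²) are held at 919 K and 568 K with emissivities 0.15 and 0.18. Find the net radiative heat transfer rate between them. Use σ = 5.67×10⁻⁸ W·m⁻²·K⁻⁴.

Q ≈ 21500 W

For two large parallel gray plates, q = σ(T₁⁴ − T₂⁴) / (1/ε₁ + 1/ε₂ − 1).
1/ε₁ + 1/ε₂ − 1 = 1/0.15 + 1/0.18 − 1 = 11.22.
T₁⁴ − T₂⁴ = 7.13×10^11 − 1.04×10^11 = 6.09×10^11 K⁴.
q = 5.67×10⁻⁸ × 6.09×10^11 / 11.22 = 3080 W/m².
Q = q·A = 3080 × 7.0 = 21500 W.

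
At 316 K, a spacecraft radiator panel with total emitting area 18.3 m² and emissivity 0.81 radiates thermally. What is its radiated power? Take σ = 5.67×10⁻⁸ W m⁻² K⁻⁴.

Stefan–Boltzmann: P = εσAT⁴ = 0.81 × 5.67×10⁻⁸ × 18.3 × (316)⁴ = 0.81 × 5.67×10⁻⁸ × 18.3 × 9.97×10^9.
P = 8380 W.

P ≈ 8380 W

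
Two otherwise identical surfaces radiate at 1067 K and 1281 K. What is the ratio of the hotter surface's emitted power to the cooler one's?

ratio ≈ 2.08

P ∝ T⁴, so the ratio is (1281/1067)⁴ = (1.201)⁴ = 2.08.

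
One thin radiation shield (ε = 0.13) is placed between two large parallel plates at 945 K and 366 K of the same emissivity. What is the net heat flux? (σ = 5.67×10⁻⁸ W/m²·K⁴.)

Each of the 2 gaps contributes resistance (2/ε − 1) = 2/0.13 − 1 = 14.38; total = 28.77.
q = σ(T₁⁴ − T₂⁴) / 28.77 = 5.67×10⁻⁸ × 7.80×10^11 / 28.77 = 1540 W/m².

q ≈ 1540 W/m²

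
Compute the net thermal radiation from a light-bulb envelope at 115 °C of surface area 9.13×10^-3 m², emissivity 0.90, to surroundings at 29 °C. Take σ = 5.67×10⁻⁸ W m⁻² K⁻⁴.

Q ≈ 6.68 W

Convert: 115 °C = 388 K; 29 °C = 302 K.
Q = εσA(T⁴ − T_s⁴). T⁴ − T_s⁴ = (388)⁴ − (302)⁴ = 2.27×10^10 − 8.32×10^9 = 1.43×10^10 K⁴.
Q = 0.90 × 5.67×10⁻⁸ × 9.13×10^-3 × 1.43×10^10 = 6.68 W.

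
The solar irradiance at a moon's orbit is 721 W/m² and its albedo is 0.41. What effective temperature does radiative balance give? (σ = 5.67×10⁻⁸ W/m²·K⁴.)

Power absorbed = (1−a)S·πR²; power emitted = 4πR²σT⁴. Equating and cancelling πR²:
T = ((1−a)S / 4σ)^(1/4) = (425 / (4 × 5.67×10⁻⁸))^(1/4) = (1.88×10^9)^(1/4).
T = 208 K.

T ≈ 208 K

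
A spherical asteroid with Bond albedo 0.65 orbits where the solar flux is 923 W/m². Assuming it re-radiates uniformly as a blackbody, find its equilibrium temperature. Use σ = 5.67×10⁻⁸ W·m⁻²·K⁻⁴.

T ≈ 194 K

Power absorbed = (1−a)S·πR²; power emitted = 4πR²σT⁴. Equating and cancelling πR²:
T = ((1−a)S / 4σ)^(1/4) = (323 / (4 × 5.67×10⁻⁸))^(1/4) = (1.42×10^9)^(1/4).
T = 194 K.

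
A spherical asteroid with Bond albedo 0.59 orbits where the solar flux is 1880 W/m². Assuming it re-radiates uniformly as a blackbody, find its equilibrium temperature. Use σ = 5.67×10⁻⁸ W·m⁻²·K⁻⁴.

Power absorbed = (1−a)S·πR²; power emitted = 4πR²σT⁴. Equating and cancelling πR²:
T = ((1−a)S / 4σ)^(1/4) = (771 / (4 × 5.67×10⁻⁸))^(1/4) = (3.40×10^9)^(1/4).
T = 241 K.

T ≈ 241 K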